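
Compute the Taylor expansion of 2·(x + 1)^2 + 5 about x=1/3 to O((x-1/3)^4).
77/9 + 16·(x - 1/3)/3 + 2·(x - 1/3)^2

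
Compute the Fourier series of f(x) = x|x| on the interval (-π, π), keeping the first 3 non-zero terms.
(-8 + 2·π^2)·sin(x)/π - π·sin(2·x) + (-8 + 18·π^2)·sin(3·x)/(27·π)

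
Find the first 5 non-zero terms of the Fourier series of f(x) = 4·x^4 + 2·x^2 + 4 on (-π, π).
(184 - 32·π^2)·cos(x) + (-10 + 8·π^2)·cos(2·x) + (40/27 - 32·π^2/9)·cos(3·x) + (-1/4 + 2·π^2)·cos(4·x) + 4 + 2·π^2/3 + 4·π^4/5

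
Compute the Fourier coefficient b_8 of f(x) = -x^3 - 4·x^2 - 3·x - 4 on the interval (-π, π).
b_8 = (1/π) ∫_{-π}^{π} f(x)·sin(8x) dx.
Evaluate the integral (use parity and integration by parts as needed): b_8 = 93/128 + π^2/4.

Final answer: 93/128 + π^2/4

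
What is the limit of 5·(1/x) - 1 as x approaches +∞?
Evaluate the dominant behaviour as x → +∞; each term tends to a finite value or vanishes.
Limit = -1.

Final answer: -1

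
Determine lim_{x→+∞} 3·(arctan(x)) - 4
Evaluate the dominant behaviour as x → +∞; each term tends to a finite value or vanishes.
Limit = -4 + 3·π/2.

Final answer: -4 + 3·π/2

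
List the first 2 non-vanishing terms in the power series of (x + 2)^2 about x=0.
4·x + 4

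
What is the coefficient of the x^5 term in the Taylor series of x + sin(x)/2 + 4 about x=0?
Expand to order 5: x + sin(x)/2 + 4 = x^5/240 - x^3/12 + 3·x/2 + 4 + O(x^6).
The coefficient of x^5 is 1/240.

Final answer: 1/240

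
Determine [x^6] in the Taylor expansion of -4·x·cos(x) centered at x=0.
Expand to order 6: -4·x·cos(x) = -x^5/6 + 2·x^3 - 4·x + O(x^7).
The coefficient of x^6 is 0.

Final answer: 0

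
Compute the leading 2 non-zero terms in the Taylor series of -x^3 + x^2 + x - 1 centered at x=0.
x - 1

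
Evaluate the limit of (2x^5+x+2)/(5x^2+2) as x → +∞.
This is an ∞/∞ indeterminate form as x → +∞.
Divide numerator and denominator by x^5 and let the lower-order terms vanish; the numerator's degree 5 exceeds the denominator's degree 2, so the quotient diverges.
Limit = ∞.

Final answer: ∞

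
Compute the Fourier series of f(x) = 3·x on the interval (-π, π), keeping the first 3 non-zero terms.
6·sin(x) - 3·sin(2·x) + 2·sin(3·x)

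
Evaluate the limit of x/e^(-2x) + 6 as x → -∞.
The quotient is an ∞/∞ indeterminate form as x → -∞.
Compare growth rates of the dominant terms (exponentials ≫ polynomials ≫ logarithms), or apply L'Hôpital's rule; the quotient → 0.
Adding the constant: 0 + 6 = 6. Limit = 6.

Final answer: 6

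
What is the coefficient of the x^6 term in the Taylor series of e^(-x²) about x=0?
Expand to order 6: e^(-x²) = -x^6/6 + x^4/2 - x^2 + 1 + O(x^7).
The coefficient of x^6 is -1/6.

Final answer: -1/6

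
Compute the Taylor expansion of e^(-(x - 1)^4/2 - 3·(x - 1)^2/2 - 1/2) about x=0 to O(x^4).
x^3·e^(-5/2)/3 + 8·x^2·e^(-5/2) + 5·x·e^(-5/2) + e^(-5/2)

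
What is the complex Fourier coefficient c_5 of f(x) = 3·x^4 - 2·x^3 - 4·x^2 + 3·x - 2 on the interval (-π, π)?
Compute the real Fourier coefficients first: a_5 = 544/625 - 24·π^2/25, b_5 = 174/125 - 4·π^2/5.
Then c_5 = (a_5 − i·b_5)/2 = -12·π^2/25 + 272/625 - 87·i/125 + 2·i·π^2/5.

Final answer: -12·π^2/25 + 272/625 - 87·i/125 + 2·i·π^2/5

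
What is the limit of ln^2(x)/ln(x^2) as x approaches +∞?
This is an ∞/∞ indeterminate form as x → +∞.
Write ln(x^2) = 2·ln(x), reducing the quotient to ln(x)/2 → ∞.
Limit = ∞.

Final answer: ∞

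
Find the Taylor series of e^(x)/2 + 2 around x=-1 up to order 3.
(1 + 4·e)·e^(-1)/2 + e^(-1)·(x + 1)/2 + e^(-1)·(x + 1)^2/4 + e^(-1)·(x + 1)^3/12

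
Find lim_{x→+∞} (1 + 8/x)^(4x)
As x → +∞: write (1 + 8/x)^(4x) = ((1 + 8/x)^x)^4 → (e^8)^4 = e^32.
Limit = e^(32).

Final answer: e^(32)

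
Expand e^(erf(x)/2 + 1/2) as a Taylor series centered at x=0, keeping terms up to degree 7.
x^7·(-e^(1/2)/(42·√(π)) - e^(1/2)/(72·π^(5/2)) + e^(1/2)/(5040·π^(7/2)) + 19·e^(1/2)/(180·π^(3/2))) + x^6·(-e^(1/2)/(18·π^2) + e^(1/2)/(720·π^3) + 7·e^(1/2)/(45·π)) + x^5·(-e^(1/2)/(6·π^(3/2)) + e^(1/2)/(120·π^(5/2)) + e^(1/2)/(10·√(π))) + x^4·(-e^(1/2)/(3·π) + e^(1/2)/(24·π^2)) + x^3·(-e^(1/2)/(3·√(π)) + e^(1/2)/(6·π^(3/2))) + x^2·e^(1/2)/(2·π) + x·e^(1/2)/√(π) + e^(1/2)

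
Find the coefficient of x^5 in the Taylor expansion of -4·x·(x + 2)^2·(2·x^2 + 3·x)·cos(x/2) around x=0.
Expand to order 5: -4·x·(x + 2)^2·(2·x^2 + 3·x)·cos(x/2) = 2·x^5 - 38·x^4 - 80·x^3 - 48·x^2 + O(x^6).
The coefficient of x^5 is 2.

Final answer: 2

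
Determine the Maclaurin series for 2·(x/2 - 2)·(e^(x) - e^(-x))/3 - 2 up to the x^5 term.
-x^5/45 + x^4/9 - 4·x^3/9 + 2·x^2/3 - 8·x/3 - 2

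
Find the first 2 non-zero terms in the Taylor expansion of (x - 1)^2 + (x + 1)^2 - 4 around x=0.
2·x^2 - 2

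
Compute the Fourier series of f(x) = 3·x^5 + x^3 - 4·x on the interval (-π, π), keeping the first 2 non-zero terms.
(-118·π^2 + 6·π^4 + 700)·sin(x) + (-3·π^4 - 17 + 14·π^2)·sin(2·x)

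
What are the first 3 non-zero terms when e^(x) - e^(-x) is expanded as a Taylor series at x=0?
x^5/60 + x^3/3 + 2·x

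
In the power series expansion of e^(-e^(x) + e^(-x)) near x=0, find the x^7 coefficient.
Expand to order 7: e^(-e^(x) + e^(-x)) = -989·x^7/2520 + 28·x^6/45 - 19·x^5/20 + 4·x^4/3 - 5·x^3/3 + 2·x^2 - 2·x + 1 + O(x^8).
The coefficient of x^7 is -989/2520.

Final answer: -989/2520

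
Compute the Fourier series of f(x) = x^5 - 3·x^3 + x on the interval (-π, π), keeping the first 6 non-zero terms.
(-46·π^2 + 2·π^4 + 278)·sin(x) + (-π^4 - 13 + 8·π^2)·sin(2·x) + (-94·π^2/27 + 242/81 + 2·π^4/3)·sin(3·x) + (-π^4/2 - 83/64 + 17·π^2/8)·sin(4·x) + (-38·π^2/25 + 478/625 + 2·π^4/5)·sin(5·x) + (-π^4/3 - 43/81 + 32·π^2/27)·sin(6·x)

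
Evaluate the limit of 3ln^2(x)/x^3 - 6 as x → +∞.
The quotient is an ∞/∞ indeterminate form as x → +∞.
The polynomial denominator x^3 dominates the logarithmic numerator (any positive power of x ≫ ln^2(x) as x → ∞), so the quotient → 0.
Adding the constant: 0 - 6 = -6. Limit = -6.

Final answer: -6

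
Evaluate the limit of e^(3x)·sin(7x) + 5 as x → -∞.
Evaluate the dominant behaviour as x → -∞; each term tends to a finite value or vanishes.
Limit = 5.

Final answer: 5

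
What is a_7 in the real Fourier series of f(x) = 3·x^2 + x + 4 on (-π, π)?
a_7 = (1/π) ∫_{-π}^{π} f(x)·cos(7x) dx.
Evaluate the integral (use parity and integration by parts as needed): a_7 = -12/49.

Final answer: -12/49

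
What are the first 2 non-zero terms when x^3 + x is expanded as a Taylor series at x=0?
x^3 + x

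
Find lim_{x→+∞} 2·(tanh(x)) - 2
Evaluate the dominant behaviour as x → +∞; each term tends to a finite value or vanishes.
Limit = 0.

Final answer: 0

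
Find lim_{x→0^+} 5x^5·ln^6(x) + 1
The product is a 0·∞ indeterminate form at x → 0⁺.
Rewrite the product as 5·ln^6(x) / x^(-5) and apply L'Hôpital, or use the standard hierarchy x^(-5) ≫ |ln x|^6 as x → 0⁺.
The indeterminate product → 0, so the limit = 1.

Final answer: 1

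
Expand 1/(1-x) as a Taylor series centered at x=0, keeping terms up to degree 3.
x^3 + x^2 + x + 1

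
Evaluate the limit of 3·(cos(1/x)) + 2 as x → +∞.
Evaluate the dominant behaviour as x → +∞; each term tends to a finite value or vanishes.
Limit = 5.

Final answer: 5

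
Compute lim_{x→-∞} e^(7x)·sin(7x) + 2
Evaluate the dominant behaviour as x → -∞; each term tends to a finite value or vanishes.
Limit = 2.

Final answer: 2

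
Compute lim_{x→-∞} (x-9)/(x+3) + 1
Evaluate the dominant behaviour as x → -∞; each term tends to a finite value or vanishes.
Limit = 2.

Final answer: 2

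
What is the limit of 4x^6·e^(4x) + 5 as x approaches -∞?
The product is a 0·∞ indeterminate form at x → -∞.
Rewrite the product as 4x^6 / e^(-4x) (an ∞/∞ form) and apply L'Hôpital, or use the standard hierarchy e^(4|x|) ≫ |x^6| as x → -∞.
The indeterminate product → 0, so the limit = 5.

Final answer: 5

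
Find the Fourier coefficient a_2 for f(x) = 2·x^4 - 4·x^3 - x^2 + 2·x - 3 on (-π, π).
a_2 = (1/π) ∫_{-π}^{π} f(x)·cos(2x) dx.
Evaluate the integral (use parity and integration by parts as needed): a_2 = -7 + 4·π^2.

Final answer: -7 + 4·π^2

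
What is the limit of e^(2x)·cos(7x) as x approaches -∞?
Evaluate the dominant behaviour as x → -∞; each term tends to a finite value or vanishes.
Limit = 0.

Final answer: 0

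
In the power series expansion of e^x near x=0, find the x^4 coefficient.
Expand to order 4: e^x = x^4/24 + x^3/6 + x^2/2 + x + 1 + O(x^5).
The coefficient of x^4 is 1/24.

Final answer: 1/24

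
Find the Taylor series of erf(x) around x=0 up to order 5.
x^5/(5·√(π)) - 2·x^3/(3·√(π)) + 2·x/√(π)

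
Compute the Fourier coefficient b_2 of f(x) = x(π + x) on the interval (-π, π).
b_2 = (1/π) ∫_{-π}^{π} f(x)·sin(2x) dx.
Evaluate the integral (use parity and integration by parts as needed): b_2 = -π.

Final answer: -π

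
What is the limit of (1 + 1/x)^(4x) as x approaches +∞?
As x → +∞: write (1 + 1/x)^(4x) = ((1 + 1/x)^x)^4 → (e^1)^4 = e^4.
Limit = e^(4).

Final answer: e^(4)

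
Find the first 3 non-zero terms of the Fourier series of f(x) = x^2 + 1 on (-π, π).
-4·cos(x) + cos(2·x) + 1 + π^2/3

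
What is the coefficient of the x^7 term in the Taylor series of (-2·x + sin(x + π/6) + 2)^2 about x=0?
Expand to order 7: (-2·x + sin(x + π/6) + 2)^2 = x^7·(1/360 - 17·√(3)/2520) + x^6·(√(3)·(-4/5 + √(3)/5)/48 + 1/144) + x^5·(-1/12 + √(3)/12) + x^4·(1/6 - 5·√(3)·(-4/5 + √(3)/5)/12) + x^3·(1 - 2·√(3)/3) + x^2·(-5/4 + 25·(-4/5 + √(3)/5)^2/4) + x·(-10 + 5·√(3)/2) + 25/4 + O(x^8).
The coefficient of x^7 is 1/360 - 17·√(3)/2520.

Final answer: 1/360 - 17·√(3)/2520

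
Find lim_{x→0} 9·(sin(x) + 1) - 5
Direct substitution at x = 0 gives 4.

Final answer: 4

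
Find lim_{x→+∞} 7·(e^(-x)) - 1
Evaluate the dominant behaviour as x → +∞; each term tends to a finite value or vanishes.
Limit = -1.

Final answer: -1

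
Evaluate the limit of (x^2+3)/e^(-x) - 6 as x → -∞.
The quotient is an ∞/∞ indeterminate form as x → -∞.
Compare growth rates of the dominant terms (exponentials ≫ polynomials ≫ logarithms), or apply L'Hôpital's rule; the quotient → 0.
Adding the constant: 0 - 6 = -6. Limit = -6.

Final answer: -6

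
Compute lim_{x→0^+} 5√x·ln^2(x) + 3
The product is a 0·∞ indeterminate form at x → 0⁺.
Rewrite the product as 5·ln^2(x) / x^(-1/2) and apply L'Hôpital, or use the standard hierarchy x^(-1/2) ≫ |ln x|^2 as x → 0⁺.
The indeterminate product → 0, so the limit = 3.

Final answer: 3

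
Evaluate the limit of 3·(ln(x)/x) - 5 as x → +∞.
Evaluate the dominant behaviour as x → +∞; each term tends to a finite value or vanishes.
Limit = -5.

Final answer: -5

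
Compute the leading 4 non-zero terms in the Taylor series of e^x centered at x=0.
x^3/6 + x^2/2 + x + 1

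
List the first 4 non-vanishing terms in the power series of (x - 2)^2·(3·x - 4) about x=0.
3·x^3 - 16·x^2 + 28·x - 16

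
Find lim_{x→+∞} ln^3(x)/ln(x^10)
This is an ∞/∞ indeterminate form as x → +∞.
Write ln(x^10) = 10·ln(x), reducing the quotient to ln^2(x)/10 → ∞.
Limit = ∞.

Final answer: ∞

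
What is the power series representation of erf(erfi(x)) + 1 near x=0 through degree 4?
x^3·(-16/(3·π^2) + 4/(3·π)) + 4·x/π + 1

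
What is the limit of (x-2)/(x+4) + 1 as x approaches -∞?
Evaluate the dominant behaviour as x → -∞; each term tends to a finite value or vanishes.
Limit = 2.

Final answer: 2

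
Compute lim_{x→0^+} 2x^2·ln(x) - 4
The product is a 0·∞ indeterminate form at x → 0⁺.
Rewrite the product as 2·ln(x) / x^(-2) and apply L'Hôpital, or use the standard hierarchy x^(-2) ≫ |ln x| as x → 0⁺.
The indeterminate product → 0, so the limit = -4.

Final answer: -4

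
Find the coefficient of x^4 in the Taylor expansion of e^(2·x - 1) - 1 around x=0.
Expand to order 4: e^(2·x - 1) - 1 = 2·x^4·e^(-1)/3 + 4·x^3·e^(-1)/3 + 2·x^2·e^(-1) + 2·x·e^(-1) - 1 + e^(-1) + O(x^5).
The coefficient of x^4 is 2·e^(-1)/3.

Final answer: 2·e^(-1)/3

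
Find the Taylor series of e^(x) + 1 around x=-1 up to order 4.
(1 + e)·e^(-1) + e^(-1)·(x + 1) + e^(-1)·(x + 1)^2/2 + e^(-1)·(x + 1)^3/6 + e^(-1)·(x + 1)^4/24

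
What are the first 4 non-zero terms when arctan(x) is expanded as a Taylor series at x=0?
-x^7/7 + x^5/5 - x^3/3 + x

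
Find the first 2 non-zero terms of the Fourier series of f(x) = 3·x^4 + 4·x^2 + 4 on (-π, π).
(128 - 24·π^2)·cos(x) + 4 + 4·π^2/3 + 3·π^4/5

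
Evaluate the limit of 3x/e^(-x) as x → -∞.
This is an ∞/∞ indeterminate form as x → -∞.
Compare growth rates of the dominant terms (exponentials ≫ polynomials ≫ logarithms), or apply L'Hôpital's rule; the quotient → 0.
Limit = 0.

Final answer: 0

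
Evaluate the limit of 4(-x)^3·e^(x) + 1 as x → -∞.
The product is a 0·∞ indeterminate form at x → -∞.
Rewrite the product as 4(-x)^3 / e^(-x) (an ∞/∞ form) and apply L'Hôpital, or use the standard hierarchy e^(|x|) ≫ |(-x)^3| as x → -∞.
The indeterminate product → 0, so the limit = 1.

Final answer: 1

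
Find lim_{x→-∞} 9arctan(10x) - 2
Evaluate the dominant behaviour as x → -∞; each term tends to a finite value or vanishes.
Limit = -9·π/2 - 2.

Final answer: -9·π/2 - 2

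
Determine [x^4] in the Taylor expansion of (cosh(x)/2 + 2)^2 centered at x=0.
Expand to order 4: (cosh(x)/2 + 2)^2 = x^4/6 + 5·x^2/4 + 25/4 + O(x^5).
The coefficient of x^4 is 1/6.

Final answer: 1/6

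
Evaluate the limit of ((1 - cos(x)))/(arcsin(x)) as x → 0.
Both numerator and denominator → 0 as x → 0; this is a 0/0 indeterminate form.
Expand each to leading order near x = 0: numerator ~ x^2/2, denominator ~ x.
The limit of the ratio is 0.

Final answer: 0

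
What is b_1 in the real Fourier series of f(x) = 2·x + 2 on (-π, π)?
b_1 = (1/π) ∫_{-π}^{π} f(x)·sin(1x) dx.
Evaluate the integral (use parity and integration by parts as needed): b_1 = 4.

Final answer: 4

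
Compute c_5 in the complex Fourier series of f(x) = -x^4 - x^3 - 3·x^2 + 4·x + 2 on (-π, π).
Compute the real Fourier coefficients first: a_5 = 252/625 + 8·π^2/25, b_5 = 212/125 - 2·π^2/5.
Then c_5 = (a_5 − i·b_5)/2 = 126/625 + 4·π^2/25 - 106·i/125 + i·π^2/5.

Final answer: 126/625 + 4·π^2/25 - 106·i/125 + i·π^2/5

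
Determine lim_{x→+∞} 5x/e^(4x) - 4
The quotient is an ∞/∞ indeterminate form as x → +∞.
The exponential denominator e^(4x) dominates the polynomial numerator (e^x ≫ x as x → ∞), so the quotient → 0.
Adding the constant: 0 - 4 = -4. Limit = -4.

Final answer: -4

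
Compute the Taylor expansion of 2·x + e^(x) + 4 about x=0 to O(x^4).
x^3/6 + x^2/2 + 3·x + 5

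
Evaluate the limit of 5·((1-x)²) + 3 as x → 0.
Direct substitution at x = 0 gives 8.

Final answer: 8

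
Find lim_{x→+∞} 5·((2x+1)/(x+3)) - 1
Evaluate the dominant behaviour as x → +∞; each term tends to a finite value or vanishes.
Limit = 9.

Final answer: 9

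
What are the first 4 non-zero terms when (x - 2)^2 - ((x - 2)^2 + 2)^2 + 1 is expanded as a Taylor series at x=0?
8·x^3 - 27·x^2 + 44·x - 31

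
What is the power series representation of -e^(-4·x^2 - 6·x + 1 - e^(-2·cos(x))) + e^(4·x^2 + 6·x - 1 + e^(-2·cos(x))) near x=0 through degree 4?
x^4·(-e^(-3 - e^(-2))/2 + e^(-5 + e^(-2))/2 + 269·e^(-3 + e^(-2))/12 + 173·e^(-1 - e^(-2))/12 + 10·e^(1 - e^(-2)) + 134·e^(-1 + e^(-2))) + x^3·(-6·e^(-1 - e^(-2)) + 6·e^(-3 + e^(-2)) + 60·e^(-1 + e^(-2)) + 12·e^(1 - e^(-2))) + x^2·(-14·e^(1 - e^(-2)) + e^(-3 + e^(-2)) + e^(-1 - e^(-2)) + 22·e^(-1 + e^(-2))) + x·(6·e^(-1 + e^(-2)) + 6·e^(1 - e^(-2))) - e^(1 - e^(-2)) + e^(-1 + e^(-2))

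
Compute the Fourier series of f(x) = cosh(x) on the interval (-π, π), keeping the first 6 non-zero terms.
-cos(x)·sinh(π)/π + 2·cos(2·x)·sinh(π)/(5·π) - cos(3·x)·sinh(π)/(5·π) + 2·cos(4·x)·sinh(π)/(17·π) - cos(5·x)·sinh(π)/(13·π) + sinh(π)/π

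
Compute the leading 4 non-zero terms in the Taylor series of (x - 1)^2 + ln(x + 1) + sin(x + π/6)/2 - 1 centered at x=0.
x^3·(1/3 - √(3)/24) + 3·x^2/8 + x·(-1 + √(3)/4) + 1/4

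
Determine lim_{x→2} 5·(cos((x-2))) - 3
Direct substitution at x = 2 gives 2.

Final answer: 2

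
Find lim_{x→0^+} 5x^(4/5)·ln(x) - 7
The product is a 0·∞ indeterminate form at x → 0⁺.
Rewrite the product as 5·ln(x) / x^(-4/5) and apply L'Hôpital, or use the standard hierarchy x^(-4/5) ≫ |ln x| as x → 0⁺.
The indeterminate product → 0, so the limit = -7.

Final answer: -7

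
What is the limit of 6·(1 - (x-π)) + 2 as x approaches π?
Direct substitution at x = π gives 8.

Final answer: 8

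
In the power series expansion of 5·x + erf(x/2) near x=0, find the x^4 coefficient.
Expand to order 4: 5·x + erf(x/2) = -x^3/(12·√(π)) + x·(1/√(π) + 5) + O(x^5).
The coefficient of x^4 is 0.

Final answer: 0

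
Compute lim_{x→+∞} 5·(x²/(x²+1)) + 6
Evaluate the dominant behaviour as x → +∞; each term tends to a finite value or vanishes.
Limit = 11.

Final answer: 11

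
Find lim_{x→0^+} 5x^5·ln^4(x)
This is a 0·∞ indeterminate form at x → 0⁺.
Rewrite the product as 5·ln^4(x) / x^(-5) and apply L'Hôpital, or use the standard hierarchy x^(-5) ≫ |ln x|^4 as x → 0⁺.
The indeterminate product → 0, so the limit = 0.

Final answer: 0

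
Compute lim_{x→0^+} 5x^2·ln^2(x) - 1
The product is a 0·∞ indeterminate form at x → 0⁺.
Rewrite the product as 5·ln^2(x) / x^(-2) and apply L'Hôpital, or use the standard hierarchy x^(-2) ≫ |ln x|^2 as x → 0⁺.
The indeterminate product → 0, so the limit = -1.

Final answer: -1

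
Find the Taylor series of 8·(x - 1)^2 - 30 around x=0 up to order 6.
8·x^2 - 16·x - 22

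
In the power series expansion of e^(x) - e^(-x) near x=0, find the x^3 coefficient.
Expand to order 3: e^(x) - e^(-x) = x^3/3 + 2·x + O(x^4).
The coefficient of x^3 is 1/3.

Final answer: 1/3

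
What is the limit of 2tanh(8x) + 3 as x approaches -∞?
Evaluate the dominant behaviour as x → -∞; each term tends to a finite value or vanishes.
Limit = 1.

Final answer: 1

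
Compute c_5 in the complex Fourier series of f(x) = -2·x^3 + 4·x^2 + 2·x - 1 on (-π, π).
Compute the real Fourier coefficients first: a_5 = -16/25, b_5 = 124/125 - 4·π^2/5.
Then c_5 = (a_5 − i·b_5)/2 = -8/25 - 62·i/125 + 2·i·π^2/5.

Final answer: -8/25 - 62·i/125 + 2·i·π^2/5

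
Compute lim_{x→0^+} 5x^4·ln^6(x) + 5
The product is a 0·∞ indeterminate form at x → 0⁺.
Rewrite the product as 5·ln^6(x) / x^(-4) and apply L'Hôpital, or use the standard hierarchy x^(-4) ≫ |ln x|^6 as x → 0⁺.
The indeterminate product → 0, so the limit = 5.

Final answer: 5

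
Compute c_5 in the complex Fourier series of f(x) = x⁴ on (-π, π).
Compute the real Fourier coefficients first: a_5 = 48/625 - 8·π^2/25, b_5 = 0.
Then c_5 = (a_5 − i·b_5)/2 = 24/625 - 4·π^2/25.

Final answer: 24/625 - 4·π^2/25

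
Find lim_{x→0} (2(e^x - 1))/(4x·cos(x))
Both numerator and denominator → 0 as x → 0; this is a 0/0 indeterminate form.
Expand each to leading order near x = 0: numerator ~ 2·x, denominator ~ 4·x.
The limit of the ratio is 1/2.

Final answer: 1/2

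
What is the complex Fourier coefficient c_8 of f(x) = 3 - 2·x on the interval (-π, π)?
Compute the real Fourier coefficients first: a_8 = 0, b_8 = 1/2.
Then c_8 = (a_8 − i·b_8)/2 = -i/4.

Final answer: -i/4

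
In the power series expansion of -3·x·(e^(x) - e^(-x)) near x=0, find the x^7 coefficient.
Expand to order 7: -3·x·(e^(x) - e^(-x)) = -x^6/20 - x^4 - 6·x^2 + O(x^8).
The coefficient of x^7 is 0.

Final answer: 0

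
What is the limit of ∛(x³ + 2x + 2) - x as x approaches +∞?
This is an ∞ − ∞ indeterminate form.
Multiply by (A² + AB + B²)/(A² + AB + B²) where A = ∛(x³+2x + 2), B = x to use A³ − B³ = (A−B)(A²+AB+B²); the x³ terms cancel, leaving (2x + 2)/(A²+AB+B²) with denominator ~ 3x², so the limit is 0.
Limit = 0.

Final answer: 0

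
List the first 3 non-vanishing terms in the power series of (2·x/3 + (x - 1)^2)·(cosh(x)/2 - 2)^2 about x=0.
3·x^2/2 - 3·x + 9/4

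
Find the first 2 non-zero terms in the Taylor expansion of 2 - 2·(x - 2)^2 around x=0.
8·x - 6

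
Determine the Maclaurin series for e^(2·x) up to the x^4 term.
2·x^4/3 + 4·x^3/3 + 2·x^2 + 2·x + 1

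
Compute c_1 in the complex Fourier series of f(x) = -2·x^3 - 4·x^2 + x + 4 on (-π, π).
Compute the real Fourier coefficients first: a_1 = 16, b_1 = 26 - 4·π^2.
Then c_1 = (a_1 − i·b_1)/2 = 8 - 13·i + 2·i·π^2.

Final answer: 8 - 13·i + 2·i·π^2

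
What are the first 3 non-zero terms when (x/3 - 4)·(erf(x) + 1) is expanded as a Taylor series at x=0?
2·x^2/(3·√(π)) + x·(1/3 - 8/√(π)) - 4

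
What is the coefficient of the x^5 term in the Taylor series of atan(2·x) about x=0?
Expand to order 5: atan(2·x) = 32·x^5/5 - 8·x^3/3 + 2·x + O(x^6).
The coefficient of x^5 is 32/5.

Final answer: 32/5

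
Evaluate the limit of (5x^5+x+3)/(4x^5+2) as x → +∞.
This is an ∞/∞ indeterminate form as x → +∞.
Divide numerator and denominator by x^5 and let the lower-order terms vanish; the leading terms give 5/4.
Limit = 5/4.

Final answer: 5/4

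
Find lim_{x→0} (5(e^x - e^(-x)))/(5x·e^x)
Both numerator and denominator → 0 as x → 0; this is a 0/0 indeterminate form.
Expand each to leading order near x = 0: numerator ~ 10·x, denominator ~ 5·x.
The limit of the ratio is 2.

Final answer: 2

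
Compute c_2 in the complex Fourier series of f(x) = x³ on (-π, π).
Compute the real Fourier coefficients first: a_2 = 0, b_2 = 3/2 - π^2.
Then c_2 = (a_2 − i·b_2)/2 = -3·i/4 + i·π^2/2.

Final answer: -3·i/4 + i·π^2/2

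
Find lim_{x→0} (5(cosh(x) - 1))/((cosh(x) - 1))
Both numerator and denominator → 0 as x → 0; this is a 0/0 indeterminate form.
Expand each to leading order near x = 0: numerator ~ 5·x^2/2, denominator ~ x^2/2.
The limit of the ratio is 5.

Final answer: 5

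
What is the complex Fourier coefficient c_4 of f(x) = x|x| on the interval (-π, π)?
Compute the real Fourier coefficients first: a_4 = 0, b_4 = -π/2.
Then c_4 = (a_4 − i·b_4)/2 = i·π/4.

Final answer: i·π/4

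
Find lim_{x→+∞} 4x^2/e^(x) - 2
The quotient is an ∞/∞ indeterminate form as x → +∞.
The exponential denominator e^(x) dominates the polynomial numerator (e^x ≫ x^2 as x → ∞), so the quotient → 0.
Adding the constant: 0 - 2 = -2. Limit = -2.

Final answer: -2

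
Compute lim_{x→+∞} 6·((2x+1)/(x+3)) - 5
Evaluate the dominant behaviour as x → +∞; each term tends to a finite value or vanishes.
Limit = 7.

Final answer: 7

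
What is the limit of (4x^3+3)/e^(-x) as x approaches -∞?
This is an ∞/∞ indeterminate form as x → -∞.
Compare growth rates of the dominant terms (exponentials ≫ polynomials ≫ logarithms), or apply L'Hôpital's rule; the quotient → 0.
Limit = 0.

Final answer: 0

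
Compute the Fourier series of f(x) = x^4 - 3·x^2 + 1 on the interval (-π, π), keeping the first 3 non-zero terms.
(60 - 8·π^2)·cos(x) + (-6 + 2·π^2)·cos(2·x) - π^2 + 1 + π^4/5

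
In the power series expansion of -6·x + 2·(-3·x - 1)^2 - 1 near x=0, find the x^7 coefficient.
Expand to order 7: -6·x + 2·(-3·x - 1)^2 - 1 = 18·x^2 + 6·x + 1 + O(x^8).
The coefficient of x^7 is 0.

Final answer: 0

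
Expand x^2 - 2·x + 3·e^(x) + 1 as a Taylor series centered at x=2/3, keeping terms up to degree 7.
1/9 + 3·e^(2/3) + (-2/3 + 3·e^(2/3))·(x - 2/3) + (1 + 3·e^(2/3)/2)·(x - 2/3)^2 + e^(2/3)·(x - 2/3)^3/2 + e^(2/3)·(x - 2/3)^4/8 + e^(2/3)·(x - 2/3)^5/40 + e^(2/3)·(x - 2/3)^6/240 + e^(2/3)·(x - 2/3)^7/1680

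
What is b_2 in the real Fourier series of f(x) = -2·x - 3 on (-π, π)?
b_2 = (1/π) ∫_{-π}^{π} f(x)·sin(2x) dx.
Evaluate the integral (use parity and integration by parts as needed): b_2 = 2.

Final answer: 2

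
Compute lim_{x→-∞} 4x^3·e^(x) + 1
The product is a 0·∞ indeterminate form at x → -∞.
Rewrite the product as 4x^3 / e^(-x) (an ∞/∞ form) and apply L'Hôpital, or use the standard hierarchy e^(|x|) ≫ |x^3| as x → -∞.
The indeterminate product → 0, so the limit = 1.

Final answer: 1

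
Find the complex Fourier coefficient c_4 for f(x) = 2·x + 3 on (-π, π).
Compute the real Fourier coefficients first: a_4 = 0, b_4 = -1.
Then c_4 = (a_4 − i·b_4)/2 = i/2.

Final answer: i/2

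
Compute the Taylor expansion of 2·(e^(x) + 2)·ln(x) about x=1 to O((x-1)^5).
(4 + 2·e)·(x - 1) + (-2 + e)·(x - 1)^2 + (4/3 + 2·e/3)·(x - 1)^3 - (x - 1)^4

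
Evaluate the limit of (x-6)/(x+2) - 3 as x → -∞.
Evaluate the dominant behaviour as x → -∞; each term tends to a finite value or vanishes.
Limit = -2.

Final answer: -2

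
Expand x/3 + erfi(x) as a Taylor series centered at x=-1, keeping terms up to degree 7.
-erfi(1) - 1/3 + (√(π) + 6·e)·(x + 1)/(3·√(π)) - 2·e·(x + 1)^2/√(π) + 2·e·(x + 1)^3/√(π) - 5·e·(x + 1)^4/(3·√(π)) + 19·e·(x + 1)^5/(15·√(π)) - 13·e·(x + 1)^6/(15·√(π)) + 173·e·(x + 1)^7/(315·√(π))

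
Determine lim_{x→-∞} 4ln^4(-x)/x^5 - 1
The quotient is an ∞/∞ indeterminate form as x → -∞.
Compare growth rates of the dominant terms (exponentials ≫ polynomials ≫ logarithms), or apply L'Hôpital's rule; the quotient → 0.
Adding the constant: 0 - 1 = -1. Limit = -1.

Final answer: -1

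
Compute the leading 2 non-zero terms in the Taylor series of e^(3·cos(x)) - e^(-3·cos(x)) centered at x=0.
x^2·(-3·e^(3)/2 - 3·e^(-3)/2) - e^(-3) + e^(3)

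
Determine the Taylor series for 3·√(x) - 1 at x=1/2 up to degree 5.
-1 + 3·√(2)/2 + 3·√(2)·(x - 1/2)/2 - 3·√(2)·(x - 1/2)^2/4 + 3·√(2)·(x - 1/2)^3/4 - 15·√(2)·(x - 1/2)^4/16 + 21·√(2)·(x - 1/2)^5/16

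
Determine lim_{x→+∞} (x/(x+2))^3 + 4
As x → +∞: x/(x+2) = 1/(1 + 2/x) → 1, and the 3rd power of a limit-1 base also → 1; with the additive constant, 1 + 4 = 5.
Limit = 5.

Final answer: 5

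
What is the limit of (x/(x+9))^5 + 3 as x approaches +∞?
As x → +∞: x/(x+9) = 1/(1 + 9/x) → 1, and the 5th power of a limit-1 base also → 1; with the additive constant, 1 + 3 = 4.
Limit = 4.

Final answer: 4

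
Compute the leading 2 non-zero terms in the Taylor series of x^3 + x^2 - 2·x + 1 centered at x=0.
1 - 2·x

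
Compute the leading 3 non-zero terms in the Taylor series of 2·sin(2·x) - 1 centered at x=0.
-8·x^3/3 + 4·x - 1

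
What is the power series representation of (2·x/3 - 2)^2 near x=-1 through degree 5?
64/9 - 32·(x + 1)/9 + 4·(x + 1)^2/9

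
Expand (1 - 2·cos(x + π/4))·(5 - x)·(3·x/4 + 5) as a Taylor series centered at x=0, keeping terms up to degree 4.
-29·√(2)·x^4/24 - 133·√(2)·x^3/24 + x^2·(-3/4 + 12·√(2)) + x·(-5/4 + 105·√(2)/4) - 25·√(2) + 25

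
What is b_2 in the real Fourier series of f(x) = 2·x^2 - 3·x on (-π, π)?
b_2 = (1/π) ∫_{-π}^{π} f(x)·sin(2x) dx.
Evaluate the integral (use parity and integration by parts as needed): b_2 = 3.

Final answer: 3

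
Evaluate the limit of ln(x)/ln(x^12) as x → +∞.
This is an ∞/∞ indeterminate form as x → +∞.
Write ln(x^12) = 12·ln(x), reducing the quotient to 1/12.
Limit = 1/12.

Final answer: 1/12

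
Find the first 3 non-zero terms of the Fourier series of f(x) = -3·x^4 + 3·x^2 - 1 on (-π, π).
(-156 + 24·π^2)·cos(x) + (12 - 6·π^2)·cos(2·x) - 3·π^4/5 - 1 + π^2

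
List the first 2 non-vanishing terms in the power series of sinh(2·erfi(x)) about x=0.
x^3·(4/(3·√(π)) + 32/(3·π^(3/2))) + 4·x/√(π)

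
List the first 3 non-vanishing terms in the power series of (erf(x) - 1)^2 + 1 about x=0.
4·x^2/π - 4·x/√(π) + 2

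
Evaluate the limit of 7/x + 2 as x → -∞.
Evaluate the dominant behaviour as x → -∞; each term tends to a finite value or vanishes.
Limit = 2.

Final answer: 2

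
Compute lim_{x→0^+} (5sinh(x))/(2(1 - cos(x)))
Both numerator and denominator → 0 as x → 0^+; this is a 0/0 indeterminate form.
Expand each to leading order near x = 0: numerator ~ 5·x, denominator ~ x^2.
The limit of the ratio is ∞.

Final answer: ∞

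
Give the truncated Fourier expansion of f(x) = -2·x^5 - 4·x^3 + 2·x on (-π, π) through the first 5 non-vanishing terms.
(-428 - 4·π^4 + 72·π^2)·sin(x) + (-6·π^2 + 7 + 2·π^4)·sin(2·x) + (-4·π^4/3 + 92/81 + 8·π^2/27)·sin(3·x) + (-41/32 + 3·π^2/4 + π^4)·sin(4·x) + (-4·π^4/5 - 24·π^2/25 + 644/625)·sin(5·x)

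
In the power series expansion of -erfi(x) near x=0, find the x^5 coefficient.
Expand to order 5: -erfi(x) = -x^5/(5·√(π)) - 2·x^3/(3·√(π)) - 2·x/√(π) + O(x^6).
The coefficient of x^5 is -1/(5·√(π)).

Final answer: -1/(5·√(π))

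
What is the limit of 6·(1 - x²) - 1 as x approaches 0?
Direct substitution at x = 0 gives 5.

Final answer: 5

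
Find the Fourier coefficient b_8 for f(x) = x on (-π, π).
b_8 = (1/π) ∫_{-π}^{π} f(x)·sin(8x) dx.
Evaluate the integral (use parity and integration by parts as needed): b_8 = -1/4.

Final answer: -1/4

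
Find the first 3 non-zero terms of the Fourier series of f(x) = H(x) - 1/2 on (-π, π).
2·sin(x)/π + 2·sin(3·x)/(3·π) + 2·sin(5·x)/(5·π)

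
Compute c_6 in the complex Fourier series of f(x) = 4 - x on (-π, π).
Compute the real Fourier coefficients first: a_6 = 0, b_6 = 1/3.
Then c_6 = (a_6 − i·b_6)/2 = -i/6.

Final answer: -i/6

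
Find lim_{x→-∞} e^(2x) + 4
Evaluate the dominant behaviour as x → -∞; each term tends to a finite value or vanishes.
Limit = 4.

Final answer: 4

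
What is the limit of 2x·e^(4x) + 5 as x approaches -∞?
The product is a 0·∞ indeterminate form at x → -∞.
Rewrite the product as 2x / e^(-4x) (an ∞/∞ form) and apply L'Hôpital, or use the standard hierarchy e^(4|x|) ≫ |x| as x → -∞.
The indeterminate product → 0, so the limit = 5.

Final answer: 5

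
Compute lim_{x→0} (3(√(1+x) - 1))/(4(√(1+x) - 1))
Both numerator and denominator → 0 as x → 0; this is a 0/0 indeterminate form.
Expand each to leading order near x = 0: numerator ~ 3·x/2, denominator ~ 2·x.
The limit of the ratio is 3/4.

Final answer: 3/4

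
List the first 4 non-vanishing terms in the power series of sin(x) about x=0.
-x^7/5040 + x^5/120 - x^3/6 + x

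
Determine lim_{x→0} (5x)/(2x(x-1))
Both numerator and denominator → 0 as x → 0; this is a 0/0 indeterminate form.
Expand each to leading order near x = 0: numerator ~ 5·x, denominator ~ -2·x.
The limit of the ratio is -5/2.

Final answer: -5/2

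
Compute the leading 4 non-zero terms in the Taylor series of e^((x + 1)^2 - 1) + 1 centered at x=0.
10·x^3/3 + 3·x^2 + 2·x + 2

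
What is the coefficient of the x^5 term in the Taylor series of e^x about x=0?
Expand to order 5: e^x = x^5/120 + x^4/24 + x^3/6 + x^2/2 + x + 1 + O(x^6).
The coefficient of x^5 is 1/120.

Final answer: 1/120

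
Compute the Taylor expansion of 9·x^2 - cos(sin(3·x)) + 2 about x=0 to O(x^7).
2997·x^6/80 - 135·x^4/8 + 27·x^2/2 + 1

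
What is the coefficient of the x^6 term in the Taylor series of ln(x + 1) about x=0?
Expand to order 6: ln(x + 1) = -x^6/6 + x^5/5 - x^4/4 + x^3/3 - x^2/2 + x + O(x^7).
The coefficient of x^6 is -1/6.

Final answer: -1/6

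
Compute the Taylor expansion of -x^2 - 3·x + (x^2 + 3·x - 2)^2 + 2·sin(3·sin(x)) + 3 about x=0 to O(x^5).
x^4 - 4·x^3 + 4·x^2 - 9·x + 7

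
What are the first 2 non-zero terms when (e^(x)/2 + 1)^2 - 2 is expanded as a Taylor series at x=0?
3·x/2 + 1/4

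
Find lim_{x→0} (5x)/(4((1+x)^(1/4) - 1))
Both numerator and denominator → 0 as x → 0; this is a 0/0 indeterminate form.
Expand each to leading order near x = 0: numerator ~ 5·x, denominator ~ x.
The limit of the ratio is 5.

Final answer: 5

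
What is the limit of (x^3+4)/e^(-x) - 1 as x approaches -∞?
The quotient is an ∞/∞ indeterminate form as x → -∞.
Compare growth rates of the dominant terms (exponentials ≫ polynomials ≫ logarithms), or apply L'Hôpital's rule; the quotient → 0.
Adding the constant: 0 - 1 = -1. Limit = -1.

Final answer: -1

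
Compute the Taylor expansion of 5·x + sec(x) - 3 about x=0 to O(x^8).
61·x^6/720 + 5·x^4/24 + x^2/2 + 5·x - 2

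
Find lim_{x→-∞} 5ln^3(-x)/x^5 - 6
The quotient is an ∞/∞ indeterminate form as x → -∞.
Compare growth rates of the dominant terms (exponentials ≫ polynomials ≫ logarithms), or apply L'Hôpital's rule; the quotient → 0.
Adding the constant: 0 - 6 = -6. Limit = -6.

Final answer: -6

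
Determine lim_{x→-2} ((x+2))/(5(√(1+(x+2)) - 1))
Both numerator and denominator → 0 as x → -2; this is a 0/0 indeterminate form.
Expand each to leading order near x = -2: numerator ~ (x + 2), denominator ~ 5·(x + 2)/2.
The limit of the ratio is 2/5.

Final answer: 2/5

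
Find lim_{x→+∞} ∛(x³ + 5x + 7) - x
This is an ∞ − ∞ indeterminate form.
Multiply by (A² + AB + B²)/(A² + AB + B²) where A = ∛(x³+5x + 7), B = x to use A³ − B³ = (A−B)(A²+AB+B²); the x³ terms cancel, leaving (5x + 7)/(A²+AB+B²) with denominator ~ 3x², so the limit is 0.
Limit = 0.

Final answer: 0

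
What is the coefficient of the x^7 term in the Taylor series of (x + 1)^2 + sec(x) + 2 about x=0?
Expand to order 7: (x + 1)^2 + sec(x) + 2 = 61·x^6/720 + 5·x^4/24 + 3·x^2/2 + 2·x + 4 + O(x^8).
The coefficient of x^7 is 0.

Final answer: 0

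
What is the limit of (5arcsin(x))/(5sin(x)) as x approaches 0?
Both numerator and denominator → 0 as x → 0; this is a 0/0 indeterminate form.
Expand each to leading order near x = 0: numerator ~ 5·x, denominator ~ 5·x.
The limit of the ratio is 1.

Final answer: 1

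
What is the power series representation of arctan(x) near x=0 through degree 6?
x^5/5 - x^3/3 + x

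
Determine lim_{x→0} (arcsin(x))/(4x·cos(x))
Both numerator and denominator → 0 as x → 0; this is a 0/0 indeterminate form.
Expand each to leading order near x = 0: numerator ~ x, denominator ~ 4·x.
The limit of the ratio is 1/4.

Final answer: 1/4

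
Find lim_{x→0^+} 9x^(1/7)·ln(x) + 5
The product is a 0·∞ indeterminate form at x → 0⁺.
Rewrite the product as 9·ln(x) / x^(-1/7) and apply L'Hôpital, or use the standard hierarchy x^(-1/7) ≫ |ln x| as x → 0⁺.
The indeterminate product → 0, so the limit = 5.

Final answer: 5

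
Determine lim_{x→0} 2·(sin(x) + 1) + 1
Direct substitution at x = 0 gives 3.

Final answer: 3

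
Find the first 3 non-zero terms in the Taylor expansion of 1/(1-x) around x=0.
x^2 + x + 1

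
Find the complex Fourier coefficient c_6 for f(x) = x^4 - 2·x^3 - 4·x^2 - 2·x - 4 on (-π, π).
Compute the real Fourier coefficients first: a_6 = -13/27 + 2·π^2/9, b_6 = 5/9 + 2·π^2/3.
Then c_6 = (a_6 − i·b_6)/2 = -13/54 + π^2/9 - i·π^2/3 - 5·i/18.

Final answer: -13/54 + π^2/9 - i·π^2/3 - 5·i/18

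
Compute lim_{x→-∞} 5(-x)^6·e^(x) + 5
The product is a 0·∞ indeterminate form at x → -∞.
Rewrite the product as 5(-x)^6 / e^(-x) (an ∞/∞ form) and apply L'Hôpital, or use the standard hierarchy e^(|x|) ≫ |(-x)^6| as x → -∞.
The indeterminate product → 0, so the limit = 5.

Final answer: 5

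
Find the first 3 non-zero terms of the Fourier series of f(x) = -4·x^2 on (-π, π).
16·cos(x) - 4·cos(2·x) - 4·π^2/3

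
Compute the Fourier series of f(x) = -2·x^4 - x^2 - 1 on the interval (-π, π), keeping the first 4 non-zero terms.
(-92 + 16·π^2)·cos(x) + (5 - 4·π^2)·cos(2·x) + (-20/27 + 16·π^2/9)·cos(3·x) - 2·π^4/5 - π^2/3 - 1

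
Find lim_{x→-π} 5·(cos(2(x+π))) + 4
Direct substitution at x = -π gives 9.

Final answer: 9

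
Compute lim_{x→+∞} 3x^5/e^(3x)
This is an ∞/∞ indeterminate form as x → +∞.
The exponential denominator e^(3x) dominates the polynomial numerator (e^x ≫ x^5 as x → ∞), so the quotient → 0.
Limit = 0.

Final answer: 0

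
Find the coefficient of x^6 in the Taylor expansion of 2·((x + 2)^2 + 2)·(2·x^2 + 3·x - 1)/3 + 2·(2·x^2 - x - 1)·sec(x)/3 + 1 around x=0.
Expand to order 6: 2·((x + 2)^2 + 2)·(2·x^2 + 3·x - 1)/3 + 2·(2·x^2 - x - 1)·sec(x)/3 + 1 = 239·x^6/1080 - 5·x^5/36 + 67·x^4/36 + 7·x^3 + 49·x^2/3 + 26·x/3 - 11/3 + O(x^7).
The coefficient of x^6 is 239/1080.

Final answer: 239/1080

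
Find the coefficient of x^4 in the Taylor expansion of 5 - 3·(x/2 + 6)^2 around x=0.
Expand to order 4: 5 - 3·(x/2 + 6)^2 = -3·x^2/4 - 18·x - 103 + O(x^5).
The coefficient of x^4 is 0.

Final answer: 0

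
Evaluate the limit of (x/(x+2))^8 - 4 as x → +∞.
As x → +∞: x/(x+2) = 1/(1 + 2/x) → 1, and the 8th power of a limit-1 base also → 1; with the additive constant, 1 - 4 = -3.
Limit = -3.

Final answer: -3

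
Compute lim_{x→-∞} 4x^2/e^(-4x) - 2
The quotient is an ∞/∞ indeterminate form as x → -∞.
Compare growth rates of the dominant terms (exponentials ≫ polynomials ≫ logarithms), or apply L'Hôpital's rule; the quotient → 0.
Adding the constant: 0 - 2 = -2. Limit = -2.

Final answer: -2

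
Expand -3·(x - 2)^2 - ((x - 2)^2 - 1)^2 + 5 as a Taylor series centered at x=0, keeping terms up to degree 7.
-x^4 + 8·x^3 - 25·x^2 + 36·x - 16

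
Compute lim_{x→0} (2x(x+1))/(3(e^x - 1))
Both numerator and denominator → 0 as x → 0; this is a 0/0 indeterminate form.
Expand each to leading order near x = 0: numerator ~ 2·x, denominator ~ 3·x.
The limit of the ratio is 2/3.

Final answer: 2/3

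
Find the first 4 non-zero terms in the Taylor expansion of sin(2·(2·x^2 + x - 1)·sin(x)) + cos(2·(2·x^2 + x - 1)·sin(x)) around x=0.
3·x^4 + 29·x^3/3 - 2·x + 1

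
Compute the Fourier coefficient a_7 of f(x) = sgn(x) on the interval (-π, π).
a_7 = (1/π) ∫_{-π}^{π} f(x)·cos(7x) dx.
Evaluate the integral (use parity and integration by parts as needed): a_7 = 0.

Final answer: 0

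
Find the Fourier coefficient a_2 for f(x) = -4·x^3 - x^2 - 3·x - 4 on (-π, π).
a_2 = (1/π) ∫_{-π}^{π} f(x)·cos(2x) dx.
Evaluate the integral (use parity and integration by parts as needed): a_2 = -1.

Final answer: -1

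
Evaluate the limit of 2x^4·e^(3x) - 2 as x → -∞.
The product is a 0·∞ indeterminate form at x → -∞.
Rewrite the product as 2x^4 / e^(-3x) (an ∞/∞ form) and apply L'Hôpital, or use the standard hierarchy e^(3|x|) ≫ |x^4| as x → -∞.
The indeterminate product → 0, so the limit = -2.

Final answer: -2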